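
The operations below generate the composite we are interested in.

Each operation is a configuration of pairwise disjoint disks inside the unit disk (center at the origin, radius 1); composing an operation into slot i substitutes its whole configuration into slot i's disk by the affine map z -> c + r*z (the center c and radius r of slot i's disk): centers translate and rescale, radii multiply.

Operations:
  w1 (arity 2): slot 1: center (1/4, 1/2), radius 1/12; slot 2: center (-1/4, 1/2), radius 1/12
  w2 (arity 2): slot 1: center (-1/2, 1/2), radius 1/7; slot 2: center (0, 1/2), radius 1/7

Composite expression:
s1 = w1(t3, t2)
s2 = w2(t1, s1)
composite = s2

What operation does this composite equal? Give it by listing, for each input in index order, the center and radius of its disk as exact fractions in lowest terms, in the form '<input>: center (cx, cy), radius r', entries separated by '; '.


Nesting under w2 composes maps z -> c + r*z down each t-path.
input t1: applying the 1 nested substitution gives center (-1/2, 1/2), radius 1/7
input t3: applying the 2 nested substitutions gives center (1/28, 4/7), radius 1/84
input t2: applying the 2 nested substitutions gives center (-1/28, 4/7), radius 1/84

t1: center (-1/2, 1/2), radius 1/7; t2: center (-1/28, 4/7), radius 1/84; t3: center (1/28, 4/7), radius 1/84


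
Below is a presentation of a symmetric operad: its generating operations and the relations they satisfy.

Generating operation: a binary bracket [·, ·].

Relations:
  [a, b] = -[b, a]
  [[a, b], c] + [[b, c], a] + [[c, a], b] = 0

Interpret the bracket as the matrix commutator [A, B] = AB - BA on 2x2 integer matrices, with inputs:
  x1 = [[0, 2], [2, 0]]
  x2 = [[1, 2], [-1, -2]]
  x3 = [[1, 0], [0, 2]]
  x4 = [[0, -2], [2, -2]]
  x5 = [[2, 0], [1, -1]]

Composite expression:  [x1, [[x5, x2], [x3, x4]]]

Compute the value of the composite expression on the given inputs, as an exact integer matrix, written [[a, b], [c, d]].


[[32, 0], [0, -32]]

[x5, x2] = [[-2, 6], [6, 2]]
[x3, x4] = [[0, 2], [2, 0]]
[[x5, x2], [x3, x4]] = [[0, -8], [8, 0]]
[x1, [[x5, x2], [x3, x4]]] = [[32, 0], [0, -32]]


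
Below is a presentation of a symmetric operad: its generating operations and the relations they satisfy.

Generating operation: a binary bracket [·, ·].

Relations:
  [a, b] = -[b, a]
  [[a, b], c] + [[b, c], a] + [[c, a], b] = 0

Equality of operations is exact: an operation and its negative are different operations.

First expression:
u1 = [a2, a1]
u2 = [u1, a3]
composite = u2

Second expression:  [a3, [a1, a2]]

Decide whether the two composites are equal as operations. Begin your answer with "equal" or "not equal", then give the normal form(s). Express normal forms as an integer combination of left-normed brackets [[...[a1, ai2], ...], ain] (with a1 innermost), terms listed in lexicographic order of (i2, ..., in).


equal — both sides give -[[a1, a2], a3]

The first expression reduces to -[[a1, a2], a3]
The second expression reduces to -[[a1, a2], a3]
The normal forms match — equal.


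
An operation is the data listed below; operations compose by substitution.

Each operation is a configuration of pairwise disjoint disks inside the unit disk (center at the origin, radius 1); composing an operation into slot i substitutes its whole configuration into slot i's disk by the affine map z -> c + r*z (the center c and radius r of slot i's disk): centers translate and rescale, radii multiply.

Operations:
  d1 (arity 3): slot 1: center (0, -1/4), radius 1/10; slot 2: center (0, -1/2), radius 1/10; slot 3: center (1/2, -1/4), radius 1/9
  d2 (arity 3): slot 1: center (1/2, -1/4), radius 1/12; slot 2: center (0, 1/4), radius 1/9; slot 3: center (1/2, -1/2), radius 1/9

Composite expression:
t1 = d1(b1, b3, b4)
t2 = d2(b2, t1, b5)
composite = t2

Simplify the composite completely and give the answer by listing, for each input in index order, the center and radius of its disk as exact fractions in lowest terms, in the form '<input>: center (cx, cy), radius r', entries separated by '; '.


b1: center (0, 2/9), radius 1/90; b2: center (1/2, -1/4), radius 1/12; b3: center (0, 7/36), radius 1/90; b4: center (1/18, 2/9), radius 1/81; b5: center (1/2, -1/2), radius 1/9


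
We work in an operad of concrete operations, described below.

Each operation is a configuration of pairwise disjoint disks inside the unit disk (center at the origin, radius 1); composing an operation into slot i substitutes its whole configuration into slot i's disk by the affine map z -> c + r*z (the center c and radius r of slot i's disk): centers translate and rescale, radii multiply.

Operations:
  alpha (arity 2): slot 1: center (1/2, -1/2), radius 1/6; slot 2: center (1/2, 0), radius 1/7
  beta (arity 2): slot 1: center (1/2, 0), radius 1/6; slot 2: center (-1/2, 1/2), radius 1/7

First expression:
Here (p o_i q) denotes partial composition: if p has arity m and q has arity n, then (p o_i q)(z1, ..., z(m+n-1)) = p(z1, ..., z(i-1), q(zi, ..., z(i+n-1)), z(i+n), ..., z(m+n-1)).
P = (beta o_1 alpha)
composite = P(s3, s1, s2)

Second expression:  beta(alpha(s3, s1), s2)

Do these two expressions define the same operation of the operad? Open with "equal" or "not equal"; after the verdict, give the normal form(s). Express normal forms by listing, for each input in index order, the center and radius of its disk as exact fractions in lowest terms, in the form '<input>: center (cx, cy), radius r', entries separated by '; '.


Reducing the first expression gives s1: center (7/12, 0), radius 1/42; s2: center (-1/2, 1/2), radius 1/7; s3: center (7/12, -1/12), radius 1/36
Reducing the second expression gives s1: center (7/12, 0), radius 1/42; s2: center (-1/2, 1/2), radius 1/7; s3: center (7/12, -1/12), radius 1/36
One common form — equal.

equal; both compose to s1: center (7/12, 0), radius 1/42; s2: center (-1/2, 1/2), radius 1/7; s3: center (7/12, -1/12), radius 1/36


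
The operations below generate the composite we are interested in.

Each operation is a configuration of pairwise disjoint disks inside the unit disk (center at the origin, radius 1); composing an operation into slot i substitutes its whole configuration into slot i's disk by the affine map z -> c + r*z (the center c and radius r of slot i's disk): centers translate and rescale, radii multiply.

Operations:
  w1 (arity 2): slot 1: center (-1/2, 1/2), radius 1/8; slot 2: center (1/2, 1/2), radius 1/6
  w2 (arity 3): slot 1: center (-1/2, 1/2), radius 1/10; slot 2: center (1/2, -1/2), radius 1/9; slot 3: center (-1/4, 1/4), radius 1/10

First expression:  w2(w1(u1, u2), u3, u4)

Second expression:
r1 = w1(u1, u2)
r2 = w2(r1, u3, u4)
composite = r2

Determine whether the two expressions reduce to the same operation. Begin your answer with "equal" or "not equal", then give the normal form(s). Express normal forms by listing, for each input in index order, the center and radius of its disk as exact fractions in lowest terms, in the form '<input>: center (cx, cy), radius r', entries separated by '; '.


equal — both sides give u1: center (-11/20, 11/20), radius 1/80; u2: center (-9/20, 11/20), radius 1/60; u3: center (1/2, -1/2), radius 1/9; u4: center (-1/4, 1/4), radius 1/10

In normal form, the first expression is u1: center (-11/20, 11/20), radius 1/80; u2: center (-9/20, 11/20), radius 1/60; u3: center (1/2, -1/2), radius 1/9; u4: center (-1/4, 1/4), radius 1/10
In normal form, the second expression is u1: center (-11/20, 11/20), radius 1/80; u2: center (-9/20, 11/20), radius 1/60; u3: center (1/2, -1/2), radius 1/9; u4: center (-1/4, 1/4), radius 1/10
Both agree, so they are equal.


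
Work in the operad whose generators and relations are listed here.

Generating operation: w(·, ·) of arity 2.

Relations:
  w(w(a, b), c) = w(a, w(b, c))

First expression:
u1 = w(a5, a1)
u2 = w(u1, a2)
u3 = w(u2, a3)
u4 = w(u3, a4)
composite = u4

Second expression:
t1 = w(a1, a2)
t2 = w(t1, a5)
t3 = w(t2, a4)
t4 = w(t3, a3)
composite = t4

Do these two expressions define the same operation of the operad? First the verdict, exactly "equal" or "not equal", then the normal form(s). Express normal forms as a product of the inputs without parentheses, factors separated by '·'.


The first composite normalizes to a5 · a1 · a2 · a3 · a4
The second composite normalizes to a1 · a2 · a5 · a4 · a3
Different reductions; not equal.

not equal; first: a5 · a1 · a2 · a3 · a4; second: a1 · a2 · a5 · a4 · a3


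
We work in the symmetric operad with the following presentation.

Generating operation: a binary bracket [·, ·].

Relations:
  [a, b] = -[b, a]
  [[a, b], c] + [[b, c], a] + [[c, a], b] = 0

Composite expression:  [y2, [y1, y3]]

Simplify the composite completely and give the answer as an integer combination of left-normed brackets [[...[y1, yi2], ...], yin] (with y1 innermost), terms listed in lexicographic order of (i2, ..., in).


In the tensor algebra, words opening y1 carry the y1-anchored form.
Composite bracket: [y2, [y1, y3]]
Each bracket splits as ab - ba, giving 4 signed words (2^2 = 4).
Words beginning with y1 determine it all:
  sign of y1y3y2 is -1, so it contributes -[[y1, y3], y2]

-[[y1, y3], y2]


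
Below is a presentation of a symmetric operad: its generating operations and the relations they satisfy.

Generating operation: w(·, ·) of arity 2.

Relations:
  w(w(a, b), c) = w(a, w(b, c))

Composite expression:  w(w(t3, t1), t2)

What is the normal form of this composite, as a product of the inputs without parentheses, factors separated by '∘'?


Associativity of w dissolves the nesting; only the t-input order survives.
w(t3, t1) unparenthesizes to t3 ∘ t1
w(w(t3, t1), t2) unparenthesizes to t3 ∘ t1 ∘ t2

t3 ∘ t1 ∘ t2


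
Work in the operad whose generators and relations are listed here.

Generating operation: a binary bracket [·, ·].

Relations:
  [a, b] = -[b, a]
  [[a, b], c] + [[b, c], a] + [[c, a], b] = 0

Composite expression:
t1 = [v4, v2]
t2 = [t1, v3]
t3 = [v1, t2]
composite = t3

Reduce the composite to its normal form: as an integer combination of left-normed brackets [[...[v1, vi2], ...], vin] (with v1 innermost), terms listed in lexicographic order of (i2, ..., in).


-[[[v1, v2], v4], v3] + [[[v1, v3], v2], v4] - [[[v1, v3], v4], v2] + [[[v1, v4], v2], v3]

Expand each bracket as ab - ba; the v1-initial words give the coefficients.
Composite bracket: [v1, [[v4, v2], v3]]
Applying ab - ba throughout gives 8 signed words (2^3 = 8).
Collect the words opening with v1:
  v1v2v4v3 appears with sign -1, giving the term -[[[v1, v2], v4], v3]
  v1v3v2v4 appears with sign +1, giving the term +[[[v1, v3], v2], v4]
  v1v3v4v2 appears with sign -1, giving the term -[[[v1, v3], v4], v2]
  v1v4v2v3 appears with sign +1, giving the term +[[[v1, v4], v2], v3]


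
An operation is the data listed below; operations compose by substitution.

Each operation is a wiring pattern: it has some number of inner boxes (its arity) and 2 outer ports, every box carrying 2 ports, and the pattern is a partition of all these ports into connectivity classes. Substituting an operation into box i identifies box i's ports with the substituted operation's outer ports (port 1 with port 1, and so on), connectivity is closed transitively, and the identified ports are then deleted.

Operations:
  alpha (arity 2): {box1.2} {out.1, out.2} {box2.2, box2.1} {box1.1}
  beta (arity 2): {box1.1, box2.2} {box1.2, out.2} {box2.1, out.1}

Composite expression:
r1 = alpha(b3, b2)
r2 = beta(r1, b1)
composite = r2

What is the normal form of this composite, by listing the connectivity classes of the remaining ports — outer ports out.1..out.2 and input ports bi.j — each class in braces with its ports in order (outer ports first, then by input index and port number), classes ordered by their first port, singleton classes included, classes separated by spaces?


{out.1, b1.1} {out.2, b1.2} {b2.1, b2.2} {b3.1} {b3.2}

Two ports join when wires chain via beta-identified ports.
composing alpha on (b3, b2), with out.j its own outer ports: {out.1, out.2} {b2.1, b2.2} {b3.1} {b3.2}
composing beta on (b3, b2, b1), with out.j its own outer ports: {out.1, b1.1} {out.2, b1.2} {b2.1, b2.2} {b3.1} {b3.2}


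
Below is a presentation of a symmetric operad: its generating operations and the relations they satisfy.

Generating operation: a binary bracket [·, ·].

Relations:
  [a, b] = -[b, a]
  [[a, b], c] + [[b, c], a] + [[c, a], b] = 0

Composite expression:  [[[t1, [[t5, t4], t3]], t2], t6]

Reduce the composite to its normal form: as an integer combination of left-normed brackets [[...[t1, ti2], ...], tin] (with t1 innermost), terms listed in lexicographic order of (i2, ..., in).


In the tensor algebra, words opening t1 carry the t1-anchored form.
Composite bracket: [[[t1, [[t5, t4], t3]], t2], t6]
The bracket unfolds into 32 signed words via [a, b] = ab - ba (2^5 = 32).
Collect the words opening with t1:
  word t1t3t4t5t2t6 has sign +1, contributing +[[[[[t1, t3], t4], t5], t2], t6]
  word t1t3t5t4t2t6 has sign -1, contributing -[[[[[t1, t3], t5], t4], t2], t6]
  word t1t4t5t3t2t6 has sign -1, contributing -[[[[[t1, t4], t5], t3], t2], t6]
  word t1t5t4t3t2t6 has sign +1, contributing +[[[[[t1, t5], t4], t3], t2], t6]

[[[[[t1, t3], t4], t5], t2], t6] - [[[[[t1, t3], t5], t4], t2], t6] - [[[[[t1, t4], t5], t3], t2], t6] + [[[[[t1, t5], t4], t3], t2], t6]


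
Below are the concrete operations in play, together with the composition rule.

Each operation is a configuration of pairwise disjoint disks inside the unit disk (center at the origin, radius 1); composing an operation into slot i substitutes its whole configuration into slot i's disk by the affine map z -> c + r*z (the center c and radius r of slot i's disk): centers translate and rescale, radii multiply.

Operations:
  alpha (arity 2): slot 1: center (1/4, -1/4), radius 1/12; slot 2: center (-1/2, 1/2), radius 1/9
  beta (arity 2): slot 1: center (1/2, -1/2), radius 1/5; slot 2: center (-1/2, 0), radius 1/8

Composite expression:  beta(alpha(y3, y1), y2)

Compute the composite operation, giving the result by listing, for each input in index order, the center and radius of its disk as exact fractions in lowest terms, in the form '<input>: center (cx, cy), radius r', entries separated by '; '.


y1: center (2/5, -2/5), radius 1/45; y2: center (-1/2, 0), radius 1/8; y3: center (11/20, -11/20), radius 1/60

Only the slot chain above each y matters under beta; compose those maps.
y3 passes through 2 substitutions, ending at center (11/20, -11/20), radius 1/60
y1 passes through 2 substitutions, ending at center (2/5, -2/5), radius 1/45
y2 passes through 1 substitution, ending at center (-1/2, 0), radius 1/8


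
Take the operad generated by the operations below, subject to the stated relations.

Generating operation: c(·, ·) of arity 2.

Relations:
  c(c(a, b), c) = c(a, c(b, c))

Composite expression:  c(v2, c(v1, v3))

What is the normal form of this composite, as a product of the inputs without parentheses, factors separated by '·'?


Under associativity of c, the answer is the v's in reading order.
c(v1, v3) flattens to v1 · v3
c(v2, c(v1, v3)) flattens to v2 · v1 · v3

v2 · v1 · v3


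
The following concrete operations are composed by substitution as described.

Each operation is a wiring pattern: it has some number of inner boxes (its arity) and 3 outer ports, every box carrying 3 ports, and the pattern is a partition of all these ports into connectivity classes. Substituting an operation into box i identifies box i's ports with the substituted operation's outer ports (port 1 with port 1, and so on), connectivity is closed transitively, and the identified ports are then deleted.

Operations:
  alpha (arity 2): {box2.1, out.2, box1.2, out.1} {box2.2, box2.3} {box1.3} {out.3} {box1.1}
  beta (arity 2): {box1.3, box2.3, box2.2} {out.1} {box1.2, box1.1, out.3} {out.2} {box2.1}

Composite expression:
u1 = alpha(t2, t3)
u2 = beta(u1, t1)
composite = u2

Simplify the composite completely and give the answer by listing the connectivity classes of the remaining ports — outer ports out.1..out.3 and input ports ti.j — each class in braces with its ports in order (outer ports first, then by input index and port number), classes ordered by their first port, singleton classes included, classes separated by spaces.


{out.1} {out.2} {out.3, t2.2, t3.1} {t1.1} {t1.2, t1.3} {t2.1} {t2.3} {t3.2, t3.3}

Reachability decides: close wires over beta-identified ports.
stage alpha: inputs (t2, t3), connectivity {out.1, out.2, t2.2, t3.1} {out.3} {t2.1} {t2.3} {t3.2, t3.3}, out.j its boundary
stage beta: inputs (t2, t3, t1), connectivity {out.1} {out.2} {out.3, t2.2, t3.1} {t1.1} {t1.2, t1.3} {t2.1} {t2.3} {t3.2, t3.3}, out.j its boundary


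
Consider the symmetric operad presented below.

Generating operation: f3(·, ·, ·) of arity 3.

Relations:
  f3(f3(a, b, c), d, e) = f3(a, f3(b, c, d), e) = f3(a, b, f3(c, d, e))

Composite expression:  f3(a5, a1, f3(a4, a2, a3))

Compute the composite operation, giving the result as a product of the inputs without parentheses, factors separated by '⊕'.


a5 ⊕ a1 ⊕ a4 ⊕ a2 ⊕ a3

All parenthesizations of f3 agree; list the a-inputs left to right.
f3(a4, a2, a3) collapses to a4 ⊕ a2 ⊕ a3
f3(a5, a1, f3(a4, a2, a3)) collapses to a5 ⊕ a1 ⊕ a4 ⊕ a2 ⊕ a3


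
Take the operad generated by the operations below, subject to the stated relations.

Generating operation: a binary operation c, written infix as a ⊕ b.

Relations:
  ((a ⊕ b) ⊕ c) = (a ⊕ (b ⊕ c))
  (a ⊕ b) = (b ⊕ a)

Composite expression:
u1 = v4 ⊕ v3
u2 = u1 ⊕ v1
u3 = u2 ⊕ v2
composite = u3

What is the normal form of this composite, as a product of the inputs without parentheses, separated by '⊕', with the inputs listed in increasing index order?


v1 ⊕ v2 ⊕ v3 ⊕ v4

Any arrangement under c is one operation, so sort the v-inputs.
(v4 ⊕ v3) flattens to v4 ⊕ v3
((v4 ⊕ v3) ⊕ v1) flattens to v4 ⊕ v3 ⊕ v1
(((v4 ⊕ v3) ⊕ v1) ⊕ v2) flattens to v4 ⊕ v3 ⊕ v1 ⊕ v2
rearranged into index order: v1 ⊕ v2 ⊕ v3 ⊕ v4


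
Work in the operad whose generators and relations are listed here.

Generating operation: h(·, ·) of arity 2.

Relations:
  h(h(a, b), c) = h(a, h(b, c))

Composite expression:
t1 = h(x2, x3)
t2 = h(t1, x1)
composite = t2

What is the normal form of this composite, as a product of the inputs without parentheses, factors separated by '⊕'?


x2 ⊕ x3 ⊕ x1


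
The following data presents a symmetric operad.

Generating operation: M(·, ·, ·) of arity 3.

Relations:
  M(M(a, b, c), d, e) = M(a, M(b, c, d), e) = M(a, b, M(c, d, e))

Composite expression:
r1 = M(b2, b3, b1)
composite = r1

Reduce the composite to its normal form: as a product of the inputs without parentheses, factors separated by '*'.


b2 * b3 * b1

Under associativity of M, the answer is the b's in reading order.
M(b2, b3, b1) spells out as b2 * b3 * b1


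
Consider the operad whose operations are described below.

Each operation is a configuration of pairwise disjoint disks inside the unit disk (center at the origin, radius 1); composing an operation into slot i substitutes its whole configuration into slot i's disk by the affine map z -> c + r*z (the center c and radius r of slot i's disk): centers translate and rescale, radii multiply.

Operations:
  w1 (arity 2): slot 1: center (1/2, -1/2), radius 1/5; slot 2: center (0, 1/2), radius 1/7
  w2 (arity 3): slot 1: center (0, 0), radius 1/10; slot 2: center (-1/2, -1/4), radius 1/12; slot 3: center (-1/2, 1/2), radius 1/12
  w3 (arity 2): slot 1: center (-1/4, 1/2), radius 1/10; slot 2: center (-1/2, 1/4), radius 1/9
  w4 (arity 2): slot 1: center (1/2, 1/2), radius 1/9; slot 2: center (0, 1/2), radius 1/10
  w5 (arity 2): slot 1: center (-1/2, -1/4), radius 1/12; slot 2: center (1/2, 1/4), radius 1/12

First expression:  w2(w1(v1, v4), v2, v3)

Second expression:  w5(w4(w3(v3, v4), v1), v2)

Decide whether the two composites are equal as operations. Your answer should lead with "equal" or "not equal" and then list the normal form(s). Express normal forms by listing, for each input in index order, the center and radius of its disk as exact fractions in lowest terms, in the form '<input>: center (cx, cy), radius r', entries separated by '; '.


not equal — first v1: center (1/20, -1/20), radius 1/50; v2: center (-1/2, -1/4), radius 1/12; v3: center (-1/2, 1/2), radius 1/12; v4: center (0, 1/20), radius 1/70, second v1: center (-1/2, -5/24), radius 1/120; v2: center (1/2, 1/4), radius 1/12; v3: center (-199/432, -11/54), radius 1/1080; v4: center (-25/54, -89/432), radius 1/972


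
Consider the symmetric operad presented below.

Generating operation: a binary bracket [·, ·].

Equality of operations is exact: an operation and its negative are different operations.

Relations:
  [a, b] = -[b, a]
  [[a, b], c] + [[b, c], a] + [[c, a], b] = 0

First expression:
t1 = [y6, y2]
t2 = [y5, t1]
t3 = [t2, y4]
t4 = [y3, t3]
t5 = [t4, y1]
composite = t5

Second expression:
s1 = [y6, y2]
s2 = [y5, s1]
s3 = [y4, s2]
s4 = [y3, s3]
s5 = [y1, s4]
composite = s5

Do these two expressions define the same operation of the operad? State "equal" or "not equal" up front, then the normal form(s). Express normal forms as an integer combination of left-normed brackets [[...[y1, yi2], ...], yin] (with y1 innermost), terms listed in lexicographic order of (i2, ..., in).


equal: each reduces to [[[[[y1, y2], y6], y5], y4], y3] - [[[[[y1, y3], y2], y6], y5], y4] + [[[[[y1, y3], y4], y2], y6], y5] - [[[[[y1, y3], y4], y5], y2], y6] + [[[[[y1, y3], y4], y5], y6], y2] - [[[[[y1, y3], y4], y6], y2], y5] + [[[[[y1, y3], y5], y2], y6], y4] - [[[[[y1, y3], y5], y6], y2], y4] + [[[[[y1, y3], y6], y2], y5], y4] - [[[[[y1, y4], y2], y6], y5], y3] + [[[[[y1, y4], y5], y2], y6], y3] - [[[[[y1, y4], y5], y6], y2], y3] + [[[[[y1, y4], y6], y2], y5], y3] - [[[[[y1, y5], y2], y6], y4], y3] + [[[[[y1, y5], y6], y2], y4], y3] - [[[[[y1, y6], y2], y5], y4], y3]

The first composite normalizes to [[[[[y1, y2], y6], y5], y4], y3] - [[[[[y1, y3], y2], y6], y5], y4] + [[[[[y1, y3], y4], y2], y6], y5] - [[[[[y1, y3], y4], y5], y2], y6] + [[[[[y1, y3], y4], y5], y6], y2] - [[[[[y1, y3], y4], y6], y2], y5] + [[[[[y1, y3], y5], y2], y6], y4] - [[[[[y1, y3], y5], y6], y2], y4] + [[[[[y1, y3], y6], y2], y5], y4] - [[[[[y1, y4], y2], y6], y5], y3] + [[[[[y1, y4], y5], y2], y6], y3] - [[[[[y1, y4], y5], y6], y2], y3] + [[[[[y1, y4], y6], y2], y5], y3] - [[[[[y1, y5], y2], y6], y4], y3] + [[[[[y1, y5], y6], y2], y4], y3] - [[[[[y1, y6], y2], y5], y4], y3]
The second composite normalizes to [[[[[y1, y2], y6], y5], y4], y3] - [[[[[y1, y3], y2], y6], y5], y4] + [[[[[y1, y3], y4], y2], y6], y5] - [[[[[y1, y3], y4], y5], y2], y6] + [[[[[y1, y3], y4], y5], y6], y2] - [[[[[y1, y3], y4], y6], y2], y5] + [[[[[y1, y3], y5], y2], y6], y4] - [[[[[y1, y3], y5], y6], y2], y4] + [[[[[y1, y3], y6], y2], y5], y4] - [[[[[y1, y4], y2], y6], y5], y3] + [[[[[y1, y4], y5], y2], y6], y3] - [[[[[y1, y4], y5], y6], y2], y3] + [[[[[y1, y4], y6], y2], y5], y3] - [[[[[y1, y5], y2], y6], y4], y3] + [[[[[y1, y5], y6], y2], y4], y3] - [[[[[y1, y6], y2], y5], y4], y3]
The forms coincide; equal.


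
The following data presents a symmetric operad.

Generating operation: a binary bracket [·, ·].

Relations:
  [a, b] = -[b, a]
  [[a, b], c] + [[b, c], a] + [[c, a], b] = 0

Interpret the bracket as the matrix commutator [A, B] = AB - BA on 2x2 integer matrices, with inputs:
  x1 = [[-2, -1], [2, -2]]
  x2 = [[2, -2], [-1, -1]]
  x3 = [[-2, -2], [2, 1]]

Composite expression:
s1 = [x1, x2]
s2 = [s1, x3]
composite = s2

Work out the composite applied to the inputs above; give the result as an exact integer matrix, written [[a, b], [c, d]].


[[18, -11], [-38, -18]]


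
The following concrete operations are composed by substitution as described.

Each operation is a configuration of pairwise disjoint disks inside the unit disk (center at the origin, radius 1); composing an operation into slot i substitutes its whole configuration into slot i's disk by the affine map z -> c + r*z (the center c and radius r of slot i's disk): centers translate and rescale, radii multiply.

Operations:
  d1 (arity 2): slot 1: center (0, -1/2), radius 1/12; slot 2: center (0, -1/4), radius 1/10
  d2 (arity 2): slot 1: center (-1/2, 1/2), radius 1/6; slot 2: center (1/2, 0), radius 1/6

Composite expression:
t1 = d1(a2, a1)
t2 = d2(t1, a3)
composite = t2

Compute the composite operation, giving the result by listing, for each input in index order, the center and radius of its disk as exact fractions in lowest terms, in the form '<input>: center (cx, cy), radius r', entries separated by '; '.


a1: center (-1/2, 11/24), radius 1/60; a2: center (-1/2, 5/12), radius 1/72; a3: center (1/2, 0), radius 1/6

Below d2, radii multiply path by path; the a-disk centers shift.
input a2: composing its 2 substitution steps yields center (-1/2, 5/12), radius 1/72
input a1: composing its 2 substitution steps yields center (-1/2, 11/24), radius 1/60
input a3: composing its 1 substitution step yields center (1/2, 0), radius 1/6


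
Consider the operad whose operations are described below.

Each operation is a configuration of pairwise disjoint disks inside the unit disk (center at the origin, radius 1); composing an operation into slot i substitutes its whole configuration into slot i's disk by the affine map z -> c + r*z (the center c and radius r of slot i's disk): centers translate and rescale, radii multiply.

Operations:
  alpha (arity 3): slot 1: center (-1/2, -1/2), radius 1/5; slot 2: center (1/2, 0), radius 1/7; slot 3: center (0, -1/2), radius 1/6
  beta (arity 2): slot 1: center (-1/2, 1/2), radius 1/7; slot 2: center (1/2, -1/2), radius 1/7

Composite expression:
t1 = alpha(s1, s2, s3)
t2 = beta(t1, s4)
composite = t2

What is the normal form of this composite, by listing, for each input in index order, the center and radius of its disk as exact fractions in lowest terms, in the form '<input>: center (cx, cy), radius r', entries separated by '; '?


s1: center (-4/7, 3/7), radius 1/35; s2: center (-3/7, 1/2), radius 1/49; s3: center (-1/2, 3/7), radius 1/42; s4: center (1/2, -1/2), radius 1/7

Affine substitution under beta: radii multiply and s-centers shift.
for s1, the 2-step affine chain lands on center (-4/7, 3/7), radius 1/35
for s2, the 2-step affine chain lands on center (-3/7, 1/2), radius 1/49
for s3, the 2-step affine chain lands on center (-1/2, 3/7), radius 1/42
for s4, the 1-step affine chain lands on center (1/2, -1/2), radius 1/7


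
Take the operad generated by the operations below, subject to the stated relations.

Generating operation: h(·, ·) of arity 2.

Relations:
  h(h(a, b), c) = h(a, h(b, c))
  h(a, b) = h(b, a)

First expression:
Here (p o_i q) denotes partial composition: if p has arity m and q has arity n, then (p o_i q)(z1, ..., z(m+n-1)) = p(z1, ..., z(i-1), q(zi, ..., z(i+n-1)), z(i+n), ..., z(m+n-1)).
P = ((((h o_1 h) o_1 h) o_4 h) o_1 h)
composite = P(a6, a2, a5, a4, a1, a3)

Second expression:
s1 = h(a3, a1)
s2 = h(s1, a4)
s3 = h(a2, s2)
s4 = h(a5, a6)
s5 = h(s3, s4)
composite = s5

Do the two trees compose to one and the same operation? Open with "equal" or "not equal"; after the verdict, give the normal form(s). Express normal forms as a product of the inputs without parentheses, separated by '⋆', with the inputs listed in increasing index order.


equal; both compose to a1 ⋆ a2 ⋆ a3 ⋆ a4 ⋆ a5 ⋆ a6

The first composite normalizes to a1 ⋆ a2 ⋆ a3 ⋆ a4 ⋆ a5 ⋆ a6
The second composite normalizes to a1 ⋆ a2 ⋆ a3 ⋆ a4 ⋆ a5 ⋆ a6
The forms coincide; equal.


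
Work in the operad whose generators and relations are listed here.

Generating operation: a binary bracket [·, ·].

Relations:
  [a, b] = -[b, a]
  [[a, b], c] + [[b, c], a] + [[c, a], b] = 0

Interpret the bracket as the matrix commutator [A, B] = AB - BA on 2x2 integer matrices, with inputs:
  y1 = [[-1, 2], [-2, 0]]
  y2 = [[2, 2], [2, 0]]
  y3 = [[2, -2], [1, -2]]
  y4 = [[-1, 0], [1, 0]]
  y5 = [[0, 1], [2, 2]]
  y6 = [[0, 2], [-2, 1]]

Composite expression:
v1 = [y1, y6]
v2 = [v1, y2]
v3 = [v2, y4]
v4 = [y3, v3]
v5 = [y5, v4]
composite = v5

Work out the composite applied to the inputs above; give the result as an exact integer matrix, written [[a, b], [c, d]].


[y1, y6] = [[0, 0], [0, 0]]
[[y1, y6], y2] = [[0, 0], [0, 0]]
[[[y1, y6], y2], y4] = [[0, 0], [0, 0]]
[y3, [[[y1, y6], y2], y4]] = [[0, 0], [0, 0]]
[y5, [y3, [[[y1, y6], y2], y4]]] = [[0, 0], [0, 0]]

[[0, 0], [0, 0]]


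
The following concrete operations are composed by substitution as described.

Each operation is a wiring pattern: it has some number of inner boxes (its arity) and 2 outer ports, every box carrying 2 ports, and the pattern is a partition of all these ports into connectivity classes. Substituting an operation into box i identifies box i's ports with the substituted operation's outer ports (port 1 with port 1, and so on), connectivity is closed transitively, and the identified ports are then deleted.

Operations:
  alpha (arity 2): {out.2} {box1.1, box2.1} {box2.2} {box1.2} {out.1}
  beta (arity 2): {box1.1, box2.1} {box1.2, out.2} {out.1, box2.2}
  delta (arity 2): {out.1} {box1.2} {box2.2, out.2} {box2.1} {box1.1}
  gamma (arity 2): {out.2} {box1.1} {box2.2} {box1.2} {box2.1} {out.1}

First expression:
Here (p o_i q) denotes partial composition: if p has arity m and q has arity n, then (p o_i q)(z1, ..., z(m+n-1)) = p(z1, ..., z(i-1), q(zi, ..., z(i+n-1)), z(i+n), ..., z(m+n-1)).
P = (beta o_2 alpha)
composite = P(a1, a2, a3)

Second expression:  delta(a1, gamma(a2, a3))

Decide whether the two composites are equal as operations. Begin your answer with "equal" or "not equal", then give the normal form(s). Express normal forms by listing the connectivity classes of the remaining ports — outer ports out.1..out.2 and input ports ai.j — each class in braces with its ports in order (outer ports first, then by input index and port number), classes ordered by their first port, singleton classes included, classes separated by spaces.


not equal; first: {out.1} {out.2, a1.2} {a1.1} {a2.1, a3.1} {a2.2} {a3.2}; second: {out.1} {out.2} {a1.1} {a1.2} {a2.1} {a2.2} {a3.1} {a3.2}

Reducing the first expression gives {out.1} {out.2, a1.2} {a1.1} {a2.1, a3.1} {a2.2} {a3.2}
Reducing the second expression gives {out.1} {out.2} {a1.1} {a1.2} {a2.1} {a2.2} {a3.1} {a3.2}
The normal forms differ: not equal.


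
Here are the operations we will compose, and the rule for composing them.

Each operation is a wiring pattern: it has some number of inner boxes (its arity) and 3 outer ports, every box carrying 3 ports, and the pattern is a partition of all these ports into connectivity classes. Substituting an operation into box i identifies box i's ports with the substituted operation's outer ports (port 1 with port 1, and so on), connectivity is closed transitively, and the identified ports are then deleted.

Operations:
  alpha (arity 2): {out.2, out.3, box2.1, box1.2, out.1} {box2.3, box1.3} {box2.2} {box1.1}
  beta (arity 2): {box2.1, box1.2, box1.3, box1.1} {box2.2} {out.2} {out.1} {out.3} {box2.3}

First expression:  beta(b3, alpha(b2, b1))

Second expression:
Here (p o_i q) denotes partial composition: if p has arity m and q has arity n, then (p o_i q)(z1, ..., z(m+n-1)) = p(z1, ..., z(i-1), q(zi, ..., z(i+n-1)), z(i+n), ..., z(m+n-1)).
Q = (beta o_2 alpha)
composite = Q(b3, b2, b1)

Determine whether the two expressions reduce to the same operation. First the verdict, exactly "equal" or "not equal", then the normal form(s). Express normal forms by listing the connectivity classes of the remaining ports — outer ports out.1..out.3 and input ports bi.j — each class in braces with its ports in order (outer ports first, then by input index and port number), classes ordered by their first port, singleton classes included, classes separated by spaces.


equal; the common form is {out.1} {out.2} {out.3} {b1.1, b2.2, b3.1, b3.2, b3.3} {b1.2} {b1.3, b2.3} {b2.1}

In normal form, the first expression is {out.1} {out.2} {out.3} {b1.1, b2.2, b3.1, b3.2, b3.3} {b1.2} {b1.3, b2.3} {b2.1}
In normal form, the second expression is {out.1} {out.2} {out.3} {b1.1, b2.2, b3.1, b3.2, b3.3} {b1.2} {b1.3, b2.3} {b2.1}
The normal forms match — equal.


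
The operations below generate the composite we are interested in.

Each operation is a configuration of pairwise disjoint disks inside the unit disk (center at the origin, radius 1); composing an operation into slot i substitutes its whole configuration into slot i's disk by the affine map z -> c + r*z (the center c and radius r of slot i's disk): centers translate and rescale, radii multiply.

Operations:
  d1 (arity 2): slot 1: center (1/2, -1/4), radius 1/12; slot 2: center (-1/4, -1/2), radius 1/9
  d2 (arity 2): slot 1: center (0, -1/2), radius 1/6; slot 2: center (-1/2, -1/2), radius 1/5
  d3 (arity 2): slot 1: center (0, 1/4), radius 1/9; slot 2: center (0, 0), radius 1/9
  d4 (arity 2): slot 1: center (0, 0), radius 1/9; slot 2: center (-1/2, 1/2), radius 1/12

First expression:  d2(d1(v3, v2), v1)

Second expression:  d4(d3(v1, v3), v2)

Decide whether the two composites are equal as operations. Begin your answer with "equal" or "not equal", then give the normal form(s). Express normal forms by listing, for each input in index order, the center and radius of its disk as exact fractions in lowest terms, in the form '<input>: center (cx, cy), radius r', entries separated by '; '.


not equal; the first gives v1: center (-1/2, -1/2), radius 1/5; v2: center (-1/24, -7/12), radius 1/54; v3: center (1/12, -13/24), radius 1/72 and the second v1: center (0, 1/36), radius 1/81; v2: center (-1/2, 1/2), radius 1/12; v3: center (0, 0), radius 1/81

The first composite normalizes to v1: center (-1/2, -1/2), radius 1/5; v2: center (-1/24, -7/12), radius 1/54; v3: center (1/12, -13/24), radius 1/72
The second composite normalizes to v1: center (0, 1/36), radius 1/81; v2: center (-1/2, 1/2), radius 1/12; v3: center (0, 0), radius 1/81
No match — not equal.


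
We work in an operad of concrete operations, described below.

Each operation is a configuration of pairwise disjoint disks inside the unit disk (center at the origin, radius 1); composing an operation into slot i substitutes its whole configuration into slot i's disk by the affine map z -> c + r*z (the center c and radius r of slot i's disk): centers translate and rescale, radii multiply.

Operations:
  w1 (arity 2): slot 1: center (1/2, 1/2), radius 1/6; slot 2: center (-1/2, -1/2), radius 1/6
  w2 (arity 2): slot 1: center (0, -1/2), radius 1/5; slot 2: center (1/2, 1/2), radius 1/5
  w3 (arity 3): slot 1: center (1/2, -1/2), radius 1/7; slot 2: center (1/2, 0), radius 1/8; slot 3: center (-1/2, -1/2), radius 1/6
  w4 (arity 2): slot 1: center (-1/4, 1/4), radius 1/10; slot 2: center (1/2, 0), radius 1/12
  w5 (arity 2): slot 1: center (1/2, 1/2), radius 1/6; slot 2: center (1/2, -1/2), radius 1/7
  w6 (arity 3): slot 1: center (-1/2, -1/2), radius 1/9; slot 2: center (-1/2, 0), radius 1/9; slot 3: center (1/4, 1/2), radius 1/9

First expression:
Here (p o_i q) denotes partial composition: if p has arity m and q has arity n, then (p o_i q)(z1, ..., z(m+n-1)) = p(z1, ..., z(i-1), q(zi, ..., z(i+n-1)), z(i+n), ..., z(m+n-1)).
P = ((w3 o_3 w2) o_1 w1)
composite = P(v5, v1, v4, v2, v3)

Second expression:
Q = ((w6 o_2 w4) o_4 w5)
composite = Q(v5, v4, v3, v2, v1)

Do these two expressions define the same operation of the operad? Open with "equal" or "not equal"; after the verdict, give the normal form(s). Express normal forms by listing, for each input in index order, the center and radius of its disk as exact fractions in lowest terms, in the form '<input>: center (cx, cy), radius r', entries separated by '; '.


not equal; the first gives v1: center (3/7, -4/7), radius 1/42; v2: center (-1/2, -7/12), radius 1/30; v3: center (-5/12, -5/12), radius 1/30; v4: center (1/2, 0), radius 1/8; v5: center (4/7, -3/7), radius 1/42 and the second v1: center (11/36, 4/9), radius 1/63; v2: center (11/36, 5/9), radius 1/54; v3: center (-4/9, 0), radius 1/108; v4: center (-19/36, 1/36), radius 1/90; v5: center (-1/2, -1/2), radius 1/9

Normal form of the first expression: v1: center (3/7, -4/7), radius 1/42; v2: center (-1/2, -7/12), radius 1/30; v3: center (-5/12, -5/12), radius 1/30; v4: center (1/2, 0), radius 1/8; v5: center (4/7, -3/7), radius 1/42
Normal form of the second expression: v1: center (11/36, 4/9), radius 1/63; v2: center (11/36, 5/9), radius 1/54; v3: center (-4/9, 0), radius 1/108; v4: center (-19/36, 1/36), radius 1/90; v5: center (-1/2, -1/2), radius 1/9
The forms do not match — not equal.


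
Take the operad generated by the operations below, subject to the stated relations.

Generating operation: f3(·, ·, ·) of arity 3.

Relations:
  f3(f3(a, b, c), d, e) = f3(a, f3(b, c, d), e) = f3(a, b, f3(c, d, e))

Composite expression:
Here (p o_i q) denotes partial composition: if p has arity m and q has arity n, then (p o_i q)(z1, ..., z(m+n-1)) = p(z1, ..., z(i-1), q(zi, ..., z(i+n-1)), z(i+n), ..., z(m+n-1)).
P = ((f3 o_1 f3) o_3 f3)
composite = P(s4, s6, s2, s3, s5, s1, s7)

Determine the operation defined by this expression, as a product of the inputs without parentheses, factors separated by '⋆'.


s4 ⋆ s6 ⋆ s2 ⋆ s3 ⋆ s5 ⋆ s1 ⋆ s7

Key point: f3 is associative — brackets drop, the s-order remains.
f3(s2, s3, s5) unparenthesizes to s2 ⋆ s3 ⋆ s5
f3(s4, s6, f3(s2, s3, s5)) unparenthesizes to s4 ⋆ s6 ⋆ s2 ⋆ s3 ⋆ s5
f3(f3(s4, s6, f3(s2, s3, s5)), s1, s7) unparenthesizes to s4 ⋆ s6 ⋆ s2 ⋆ s3 ⋆ s5 ⋆ s1 ⋆ s7


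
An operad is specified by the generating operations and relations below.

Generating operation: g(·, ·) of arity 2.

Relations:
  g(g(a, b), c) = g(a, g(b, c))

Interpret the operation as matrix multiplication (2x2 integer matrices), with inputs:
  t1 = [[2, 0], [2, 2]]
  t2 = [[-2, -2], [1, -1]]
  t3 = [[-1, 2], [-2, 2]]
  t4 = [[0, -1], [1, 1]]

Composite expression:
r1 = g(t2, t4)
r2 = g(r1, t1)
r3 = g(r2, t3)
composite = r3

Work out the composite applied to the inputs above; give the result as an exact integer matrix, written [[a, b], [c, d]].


[[4, -8], [14, -20]]


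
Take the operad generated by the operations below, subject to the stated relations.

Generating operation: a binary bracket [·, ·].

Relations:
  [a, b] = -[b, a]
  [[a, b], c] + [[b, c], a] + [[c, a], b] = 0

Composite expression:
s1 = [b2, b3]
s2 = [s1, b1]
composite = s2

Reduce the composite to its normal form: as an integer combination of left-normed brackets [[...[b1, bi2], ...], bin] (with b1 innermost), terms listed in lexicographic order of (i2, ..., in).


Antisymmetry and Jacobi reduce to b1-anchored left-normed brackets.
Composite bracket: [[b2, b3], b1]
Expanding via [a, b] = ab - ba: 4 signed words (2^2 = 4).
Only words starting with b1 matter:
  sign of b1b2b3 is -1, so it contributes -[[b1, b2], b3]
  sign of b1b3b2 is +1, so it contributes +[[b1, b3], b2]

-[[b1, b2], b3] + [[b1, b3], b2]


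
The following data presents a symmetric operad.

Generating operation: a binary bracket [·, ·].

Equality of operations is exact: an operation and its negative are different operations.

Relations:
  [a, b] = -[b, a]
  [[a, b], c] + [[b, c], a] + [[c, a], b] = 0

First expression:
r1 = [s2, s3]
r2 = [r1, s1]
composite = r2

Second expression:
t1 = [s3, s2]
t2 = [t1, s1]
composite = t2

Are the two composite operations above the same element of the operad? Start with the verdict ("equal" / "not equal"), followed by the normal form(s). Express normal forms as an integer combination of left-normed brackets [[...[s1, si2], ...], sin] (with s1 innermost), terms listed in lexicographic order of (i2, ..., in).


In normal form, the first expression is -[[s1, s2], s3] + [[s1, s3], s2]
In normal form, the second expression is [[s1, s2], s3] - [[s1, s3], s2]
They disagree, so not equal.

not equal; first: -[[s1, s2], s3] + [[s1, s3], s2]; second: [[s1, s2], s3] - [[s1, s3], s2]


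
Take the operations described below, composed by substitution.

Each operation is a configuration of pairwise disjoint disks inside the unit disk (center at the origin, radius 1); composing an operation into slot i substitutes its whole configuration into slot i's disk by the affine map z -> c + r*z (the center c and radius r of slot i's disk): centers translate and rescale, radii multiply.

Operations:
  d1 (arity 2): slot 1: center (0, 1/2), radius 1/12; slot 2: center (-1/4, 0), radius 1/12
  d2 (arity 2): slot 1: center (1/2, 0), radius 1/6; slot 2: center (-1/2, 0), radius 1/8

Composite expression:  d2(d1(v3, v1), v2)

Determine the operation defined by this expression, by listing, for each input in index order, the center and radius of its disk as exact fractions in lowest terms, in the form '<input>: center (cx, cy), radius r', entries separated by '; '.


v1: center (11/24, 0), radius 1/72; v2: center (-1/2, 0), radius 1/8; v3: center (1/2, 1/12), radius 1/72

Nesting under d2 composes maps z -> c + r*z down each v-path.
for v3, the 2-step affine chain lands on center (1/2, 1/12), radius 1/72
for v1, the 2-step affine chain lands on center (11/24, 0), radius 1/72
for v2, the 1-step affine chain lands on center (-1/2, 0), radius 1/8
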